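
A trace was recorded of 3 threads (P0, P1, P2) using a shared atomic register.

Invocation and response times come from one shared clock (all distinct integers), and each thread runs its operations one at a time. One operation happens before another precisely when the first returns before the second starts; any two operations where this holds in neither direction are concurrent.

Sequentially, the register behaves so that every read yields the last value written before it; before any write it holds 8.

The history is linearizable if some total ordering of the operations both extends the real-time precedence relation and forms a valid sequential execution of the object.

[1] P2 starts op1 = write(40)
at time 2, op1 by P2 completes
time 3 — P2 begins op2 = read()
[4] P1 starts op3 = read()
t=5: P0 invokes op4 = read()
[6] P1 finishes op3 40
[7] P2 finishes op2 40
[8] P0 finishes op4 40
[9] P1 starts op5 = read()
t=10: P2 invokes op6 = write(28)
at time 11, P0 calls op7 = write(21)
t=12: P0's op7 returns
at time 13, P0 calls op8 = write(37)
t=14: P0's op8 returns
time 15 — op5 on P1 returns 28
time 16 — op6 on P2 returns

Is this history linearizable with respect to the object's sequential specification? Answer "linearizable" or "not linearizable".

linearizable

one valid linearization: op1, op2, op3, op4, op6, op5, op7, op8
step 1: op1 write(40) — value 40
step 2: op2 read() → 40 — value 40
step 3: op3 read() → 40 — value 40
step 4: op4 read() → 40 — value 40
step 5: op6 write(28) — value 28
step 6: op5 read() → 28 — value 28
step 7: op7 write(21) — value 21
step 8: op8 write(37) — value 37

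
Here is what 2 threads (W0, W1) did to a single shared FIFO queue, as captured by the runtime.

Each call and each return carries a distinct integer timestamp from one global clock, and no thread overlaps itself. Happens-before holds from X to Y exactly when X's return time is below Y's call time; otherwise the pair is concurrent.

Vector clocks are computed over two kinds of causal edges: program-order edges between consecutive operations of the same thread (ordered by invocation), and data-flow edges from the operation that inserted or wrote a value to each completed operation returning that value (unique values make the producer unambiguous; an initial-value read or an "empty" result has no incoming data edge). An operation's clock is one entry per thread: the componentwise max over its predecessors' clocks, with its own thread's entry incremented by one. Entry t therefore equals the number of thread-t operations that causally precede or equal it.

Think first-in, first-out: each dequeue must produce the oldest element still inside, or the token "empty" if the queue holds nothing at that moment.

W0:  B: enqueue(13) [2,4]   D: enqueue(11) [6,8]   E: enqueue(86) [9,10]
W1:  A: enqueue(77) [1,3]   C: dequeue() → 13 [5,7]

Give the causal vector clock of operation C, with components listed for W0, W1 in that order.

(1, 2)

A (invocation 1): nothing precedes it; W1's component alone gives (0, 1)
B (invocation 2): nothing precedes it; W0's component alone gives (1, 0)
invoked at 6, D merges VC(B)=(1, 0) and bumps W0's slot → (2, 0)
invoked at 5, C merges VC(A)=(0, 1), VC(B)=(1, 0) and bumps W1's slot → (1, 2)
invoked at 9, E merges VC(D)=(2, 0) and bumps W0's slot → (3, 0)
target: VC(C) = (1, 2)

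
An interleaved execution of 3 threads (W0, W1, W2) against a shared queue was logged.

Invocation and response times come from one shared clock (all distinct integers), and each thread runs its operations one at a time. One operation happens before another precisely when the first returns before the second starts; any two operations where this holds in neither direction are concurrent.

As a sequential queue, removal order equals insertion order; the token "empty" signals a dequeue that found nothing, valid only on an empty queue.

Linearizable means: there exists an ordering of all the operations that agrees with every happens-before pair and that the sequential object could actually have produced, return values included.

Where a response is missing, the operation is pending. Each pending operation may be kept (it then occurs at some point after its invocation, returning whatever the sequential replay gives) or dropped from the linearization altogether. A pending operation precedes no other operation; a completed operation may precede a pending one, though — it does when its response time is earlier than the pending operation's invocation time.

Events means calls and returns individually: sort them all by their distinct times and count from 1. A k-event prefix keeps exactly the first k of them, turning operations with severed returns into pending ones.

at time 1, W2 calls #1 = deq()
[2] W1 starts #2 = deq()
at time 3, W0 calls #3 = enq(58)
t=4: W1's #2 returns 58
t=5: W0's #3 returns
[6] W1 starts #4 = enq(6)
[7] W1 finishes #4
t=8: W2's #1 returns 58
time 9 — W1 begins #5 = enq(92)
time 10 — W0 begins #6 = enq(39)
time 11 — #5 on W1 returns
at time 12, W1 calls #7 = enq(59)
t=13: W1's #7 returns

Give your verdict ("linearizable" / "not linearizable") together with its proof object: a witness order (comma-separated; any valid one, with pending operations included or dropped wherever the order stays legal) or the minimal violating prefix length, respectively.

not linearizable — minimal violating prefix: 8 events

prefix check: 1..7 passes, 1..8 fails once #1's time-8 response joins
checked exhaustively: 8 real-time-consistent orders of 4 completed operations, zero legal queue replays
one such order, #1, #2, #3, #4, breaks at step 1 where #1 deq() → 58 is illegal
one such order, #1, #3, #2, #4, breaks at step 1 where #1 deq() → 58 is illegal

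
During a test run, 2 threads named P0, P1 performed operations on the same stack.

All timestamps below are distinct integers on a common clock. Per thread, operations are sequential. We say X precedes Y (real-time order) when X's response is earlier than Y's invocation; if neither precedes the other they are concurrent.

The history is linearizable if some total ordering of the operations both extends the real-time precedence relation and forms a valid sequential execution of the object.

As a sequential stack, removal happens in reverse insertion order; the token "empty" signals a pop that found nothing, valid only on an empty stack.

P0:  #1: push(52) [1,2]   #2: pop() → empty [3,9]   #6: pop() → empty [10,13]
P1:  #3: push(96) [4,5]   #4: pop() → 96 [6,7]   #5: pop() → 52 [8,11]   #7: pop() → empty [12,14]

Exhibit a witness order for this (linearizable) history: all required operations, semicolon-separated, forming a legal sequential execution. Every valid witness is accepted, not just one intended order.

step 1: #1 push(52) — stack <52>
step 2: #3 push(96) — stack <52,96>
step 3: #4 pop() → 96 — stack <52>
step 4: #5 pop() → 52 — stack <>
step 5: #2 pop() → empty — stack <>
step 6: #6 pop() → empty — stack <>
step 7: #7 pop() → empty — stack <>

#1; #3; #4; #5; #2; #6; #7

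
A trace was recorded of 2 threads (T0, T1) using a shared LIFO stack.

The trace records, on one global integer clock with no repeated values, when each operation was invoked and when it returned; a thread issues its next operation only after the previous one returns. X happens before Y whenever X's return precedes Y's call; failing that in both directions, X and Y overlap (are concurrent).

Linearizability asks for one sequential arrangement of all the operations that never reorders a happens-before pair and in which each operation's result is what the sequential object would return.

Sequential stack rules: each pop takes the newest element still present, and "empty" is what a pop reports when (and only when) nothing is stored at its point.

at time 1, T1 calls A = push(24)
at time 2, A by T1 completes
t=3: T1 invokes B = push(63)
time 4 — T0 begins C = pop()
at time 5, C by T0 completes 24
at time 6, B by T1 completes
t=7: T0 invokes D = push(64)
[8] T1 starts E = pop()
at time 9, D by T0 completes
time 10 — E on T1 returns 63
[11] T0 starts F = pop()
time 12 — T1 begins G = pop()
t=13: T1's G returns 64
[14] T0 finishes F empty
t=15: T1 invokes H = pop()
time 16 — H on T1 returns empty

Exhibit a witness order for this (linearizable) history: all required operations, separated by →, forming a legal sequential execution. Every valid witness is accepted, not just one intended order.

A → C → B → E → D → G → F → H

step 1: A push(24) — stack <24>
step 2: C pop() → 24 — stack <>
step 3: B push(63) — stack <63>
step 4: E pop() → 63 — stack <>
step 5: D push(64) — stack <64>
step 6: G pop() → 64 — stack <>
step 7: F pop() → empty — stack <>
step 8: H pop() → empty — stack <>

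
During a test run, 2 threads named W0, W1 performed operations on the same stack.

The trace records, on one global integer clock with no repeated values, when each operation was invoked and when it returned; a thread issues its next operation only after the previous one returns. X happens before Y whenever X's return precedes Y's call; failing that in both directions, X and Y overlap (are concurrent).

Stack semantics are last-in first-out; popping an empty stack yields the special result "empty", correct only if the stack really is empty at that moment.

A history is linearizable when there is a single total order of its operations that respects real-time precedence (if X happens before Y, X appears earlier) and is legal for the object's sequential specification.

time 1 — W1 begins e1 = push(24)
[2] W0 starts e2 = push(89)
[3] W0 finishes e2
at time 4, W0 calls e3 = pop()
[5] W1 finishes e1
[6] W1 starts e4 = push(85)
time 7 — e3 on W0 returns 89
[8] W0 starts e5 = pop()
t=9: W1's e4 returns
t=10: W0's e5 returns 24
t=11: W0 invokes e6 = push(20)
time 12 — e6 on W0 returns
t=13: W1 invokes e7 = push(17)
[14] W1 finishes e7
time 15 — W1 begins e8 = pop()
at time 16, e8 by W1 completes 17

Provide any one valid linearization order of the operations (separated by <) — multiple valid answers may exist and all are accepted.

after step 1 (e1 push(24)): stack <24>
after step 2 (e2 push(89)): stack <24,89>
after step 3 (e3 pop() → 89): stack <24>
after step 4 (e5 pop() → 24): stack <>
after step 5 (e4 push(85)): stack <85>
after step 6 (e6 push(20)): stack <85,20>
after step 7 (e7 push(17)): stack <85,20,17>
after step 8 (e8 pop() → 17): stack <85,20>

e1 < e2 < e3 < e5 < e4 < e6 < e7 < e8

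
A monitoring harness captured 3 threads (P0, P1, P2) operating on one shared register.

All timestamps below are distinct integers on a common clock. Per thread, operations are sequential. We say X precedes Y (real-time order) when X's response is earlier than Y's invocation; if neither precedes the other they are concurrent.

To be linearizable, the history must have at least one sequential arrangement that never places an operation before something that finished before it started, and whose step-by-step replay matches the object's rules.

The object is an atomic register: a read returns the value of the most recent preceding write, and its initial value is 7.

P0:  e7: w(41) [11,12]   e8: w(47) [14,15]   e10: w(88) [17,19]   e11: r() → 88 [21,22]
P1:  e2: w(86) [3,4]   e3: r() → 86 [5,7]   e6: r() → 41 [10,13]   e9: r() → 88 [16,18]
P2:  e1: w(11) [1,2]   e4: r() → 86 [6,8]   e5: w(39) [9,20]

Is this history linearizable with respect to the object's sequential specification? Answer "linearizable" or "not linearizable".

linearizable

one valid linearization: e1, e2, e3, e4, e5, e7, e6, e8, e10, e9, e11
after step 1 (e1 w(11)): value 11
after step 2 (e2 w(86)): value 86
after step 3 (e3 r() → 86): value 86
after step 4 (e4 r() → 86): value 86
after step 5 (e5 w(39)): value 39
after step 6 (e7 w(41)): value 41
after step 7 (e6 r() → 41): value 41
after step 8 (e8 w(47)): value 47
after step 9 (e10 w(88)): value 88
after step 10 (e9 r() → 88): value 88
after step 11 (e11 r() → 88): value 88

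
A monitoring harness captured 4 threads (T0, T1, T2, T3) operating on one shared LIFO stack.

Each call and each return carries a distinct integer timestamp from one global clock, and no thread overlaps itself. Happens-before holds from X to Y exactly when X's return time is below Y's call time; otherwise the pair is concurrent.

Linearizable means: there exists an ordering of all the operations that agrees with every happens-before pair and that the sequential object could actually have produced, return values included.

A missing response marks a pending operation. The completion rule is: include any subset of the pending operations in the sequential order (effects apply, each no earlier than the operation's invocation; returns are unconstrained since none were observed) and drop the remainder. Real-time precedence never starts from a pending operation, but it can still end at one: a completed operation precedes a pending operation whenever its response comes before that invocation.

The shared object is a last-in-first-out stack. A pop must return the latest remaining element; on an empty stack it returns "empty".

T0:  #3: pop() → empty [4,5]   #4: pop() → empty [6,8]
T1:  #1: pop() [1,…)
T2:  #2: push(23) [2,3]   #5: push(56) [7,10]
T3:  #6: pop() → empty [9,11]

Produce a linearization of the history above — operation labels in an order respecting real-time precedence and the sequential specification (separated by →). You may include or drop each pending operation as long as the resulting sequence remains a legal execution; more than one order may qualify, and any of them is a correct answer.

after step 1 (#2 push(23)): stack <23>
after step 2 (#1 pop() (pending, included)): stack <>
after step 3 (#3 pop() → empty): stack <>
after step 4 (#4 pop() → empty): stack <>
after step 5 (#6 pop() → empty): stack <>
after step 6 (#5 push(56)): stack <56>

#2 → #1 → #3 → #4 → #6 → #5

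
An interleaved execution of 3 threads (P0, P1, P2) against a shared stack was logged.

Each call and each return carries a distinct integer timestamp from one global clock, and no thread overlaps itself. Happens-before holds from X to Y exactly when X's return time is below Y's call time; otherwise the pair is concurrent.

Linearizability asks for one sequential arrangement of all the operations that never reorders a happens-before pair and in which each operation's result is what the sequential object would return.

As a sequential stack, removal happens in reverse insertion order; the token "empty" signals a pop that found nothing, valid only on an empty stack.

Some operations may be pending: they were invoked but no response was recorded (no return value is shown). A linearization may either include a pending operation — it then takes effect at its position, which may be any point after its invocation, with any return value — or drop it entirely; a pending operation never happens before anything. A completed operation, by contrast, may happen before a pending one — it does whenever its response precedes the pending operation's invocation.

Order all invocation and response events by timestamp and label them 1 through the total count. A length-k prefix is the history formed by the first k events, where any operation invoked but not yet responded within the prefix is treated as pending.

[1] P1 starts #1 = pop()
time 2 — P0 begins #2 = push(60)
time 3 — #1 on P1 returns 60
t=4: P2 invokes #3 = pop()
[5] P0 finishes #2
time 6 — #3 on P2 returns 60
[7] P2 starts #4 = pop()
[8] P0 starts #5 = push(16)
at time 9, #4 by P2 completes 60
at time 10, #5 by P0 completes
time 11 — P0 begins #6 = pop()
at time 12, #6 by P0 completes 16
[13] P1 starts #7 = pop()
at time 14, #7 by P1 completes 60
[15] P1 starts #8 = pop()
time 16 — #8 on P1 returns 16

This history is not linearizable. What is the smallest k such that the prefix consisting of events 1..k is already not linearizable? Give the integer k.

a valid linearization of events 1..5 exists, for instance #2, #1:
1. #2 push(60), leaving stack <60>
2. #1 pop() → 60, leaving stack <>
with event 6 included (#3 responding at time 6), all real-time-consistent orders fail
e.g. #1, #2, #3: illegal at step 1, since #1 pop() → 60 cannot apply there
e.g. #1, #3, #2: illegal at step 1, since #1 pop() → 60 cannot apply there

6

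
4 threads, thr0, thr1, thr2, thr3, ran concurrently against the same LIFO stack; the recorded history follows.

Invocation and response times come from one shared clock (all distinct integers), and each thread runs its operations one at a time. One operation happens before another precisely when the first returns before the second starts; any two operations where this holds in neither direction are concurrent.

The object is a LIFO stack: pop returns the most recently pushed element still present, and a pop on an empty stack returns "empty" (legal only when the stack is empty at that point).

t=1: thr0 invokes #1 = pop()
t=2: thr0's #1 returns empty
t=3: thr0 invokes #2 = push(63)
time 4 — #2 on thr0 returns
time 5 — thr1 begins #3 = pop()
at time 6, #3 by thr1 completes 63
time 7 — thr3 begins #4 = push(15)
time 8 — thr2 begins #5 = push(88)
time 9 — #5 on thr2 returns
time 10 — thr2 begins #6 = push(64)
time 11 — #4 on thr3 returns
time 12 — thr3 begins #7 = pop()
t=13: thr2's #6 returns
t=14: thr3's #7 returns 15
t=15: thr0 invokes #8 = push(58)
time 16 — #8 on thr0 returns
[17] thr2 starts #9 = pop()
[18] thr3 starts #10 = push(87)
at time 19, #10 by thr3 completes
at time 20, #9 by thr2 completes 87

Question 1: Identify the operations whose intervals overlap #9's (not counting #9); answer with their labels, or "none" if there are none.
Answer: #10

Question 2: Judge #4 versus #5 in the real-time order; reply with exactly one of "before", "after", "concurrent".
Answer: concurrent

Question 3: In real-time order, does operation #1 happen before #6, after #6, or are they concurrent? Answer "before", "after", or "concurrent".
Answer: before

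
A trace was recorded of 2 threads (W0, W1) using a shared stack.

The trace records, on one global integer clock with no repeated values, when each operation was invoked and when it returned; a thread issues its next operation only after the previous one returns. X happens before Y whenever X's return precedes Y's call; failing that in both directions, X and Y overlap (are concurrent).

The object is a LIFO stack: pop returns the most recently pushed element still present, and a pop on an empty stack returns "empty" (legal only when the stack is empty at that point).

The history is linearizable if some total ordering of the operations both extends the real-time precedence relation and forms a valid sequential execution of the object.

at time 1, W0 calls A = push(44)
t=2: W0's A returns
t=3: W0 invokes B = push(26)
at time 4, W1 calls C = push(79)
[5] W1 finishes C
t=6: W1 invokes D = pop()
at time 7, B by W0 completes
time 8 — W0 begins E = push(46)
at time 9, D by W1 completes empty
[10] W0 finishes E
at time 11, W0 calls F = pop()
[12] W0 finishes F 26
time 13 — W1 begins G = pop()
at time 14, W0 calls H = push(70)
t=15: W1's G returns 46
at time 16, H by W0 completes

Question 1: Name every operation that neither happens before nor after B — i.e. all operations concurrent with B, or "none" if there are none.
Answer: C, D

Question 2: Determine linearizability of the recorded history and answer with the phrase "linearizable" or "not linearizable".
events 1..8 are fine; event 9 — the response of D at time 9 — makes the prefix non-linearizable
no legal order exists: 3 real-time-consistent candidates over 4 completed stack operations, all rejected
no completion choice of the 1 pending operation (E) rescues it — every subset was tried
one such order, A, B, C, D (pending dropped), breaks at step 4 where D pop() → empty is illegal
one such order, A, C, B, D (pending dropped), breaks at step 4 where D pop() → empty is illegal

not linearizable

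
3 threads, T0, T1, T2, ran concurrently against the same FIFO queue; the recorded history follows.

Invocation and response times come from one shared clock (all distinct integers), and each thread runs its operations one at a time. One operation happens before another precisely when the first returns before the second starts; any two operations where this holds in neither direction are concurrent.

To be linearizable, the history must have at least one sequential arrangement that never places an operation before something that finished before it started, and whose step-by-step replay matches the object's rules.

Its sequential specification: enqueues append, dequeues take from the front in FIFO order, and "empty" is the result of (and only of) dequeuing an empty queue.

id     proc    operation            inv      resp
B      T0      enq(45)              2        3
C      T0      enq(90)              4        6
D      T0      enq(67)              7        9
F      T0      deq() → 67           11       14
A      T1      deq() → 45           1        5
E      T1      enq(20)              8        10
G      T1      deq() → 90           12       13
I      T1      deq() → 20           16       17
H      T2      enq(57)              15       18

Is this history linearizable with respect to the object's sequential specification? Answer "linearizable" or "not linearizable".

linearizable

witness order: B, A, C, D, E, G, F, H, I
step 1: B enq(45) — queue <45>
step 2: A deq() → 45 — queue <>
step 3: C enq(90) — queue <90>
step 4: D enq(67) — queue <90,67>
step 5: E enq(20) — queue <90,67,20>
step 6: G deq() → 90 — queue <67,20>
step 7: F deq() → 67 — queue <20>
step 8: H enq(57) — queue <20,57>
step 9: I deq() → 20 — queue <57>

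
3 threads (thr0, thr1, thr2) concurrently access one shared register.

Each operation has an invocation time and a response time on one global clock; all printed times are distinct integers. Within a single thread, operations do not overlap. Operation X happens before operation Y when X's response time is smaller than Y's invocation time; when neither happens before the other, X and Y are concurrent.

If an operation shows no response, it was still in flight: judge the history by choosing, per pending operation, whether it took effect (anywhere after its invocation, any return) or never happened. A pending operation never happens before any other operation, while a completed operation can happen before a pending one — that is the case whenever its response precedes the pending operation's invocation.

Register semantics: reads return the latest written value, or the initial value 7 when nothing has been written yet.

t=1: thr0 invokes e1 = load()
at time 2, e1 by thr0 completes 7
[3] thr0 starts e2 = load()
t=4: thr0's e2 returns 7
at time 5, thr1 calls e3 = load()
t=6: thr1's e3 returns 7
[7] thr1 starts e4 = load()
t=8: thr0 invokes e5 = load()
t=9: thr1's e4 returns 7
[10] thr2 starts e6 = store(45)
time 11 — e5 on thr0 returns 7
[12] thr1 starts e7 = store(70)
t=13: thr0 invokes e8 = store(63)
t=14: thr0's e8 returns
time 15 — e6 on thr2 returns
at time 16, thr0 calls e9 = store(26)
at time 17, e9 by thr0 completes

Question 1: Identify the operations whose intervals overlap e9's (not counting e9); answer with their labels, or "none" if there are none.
e9 spans [16,17]: anything still running between times 16 and 17 counts as concurrent
e1 [1,2]: before
e2 [3,4]: before
e3 [5,6]: before
e4 [7,9]: before
e5 [8,11]: before
e6 [10,15]: before
e7 [12,…): concurrent
e8 [13,14]: before

e7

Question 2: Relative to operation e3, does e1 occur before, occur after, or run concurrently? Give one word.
e1 spans [1,2], e3 spans [5,6]
resp(e1)=2 < inv(e3)=5

before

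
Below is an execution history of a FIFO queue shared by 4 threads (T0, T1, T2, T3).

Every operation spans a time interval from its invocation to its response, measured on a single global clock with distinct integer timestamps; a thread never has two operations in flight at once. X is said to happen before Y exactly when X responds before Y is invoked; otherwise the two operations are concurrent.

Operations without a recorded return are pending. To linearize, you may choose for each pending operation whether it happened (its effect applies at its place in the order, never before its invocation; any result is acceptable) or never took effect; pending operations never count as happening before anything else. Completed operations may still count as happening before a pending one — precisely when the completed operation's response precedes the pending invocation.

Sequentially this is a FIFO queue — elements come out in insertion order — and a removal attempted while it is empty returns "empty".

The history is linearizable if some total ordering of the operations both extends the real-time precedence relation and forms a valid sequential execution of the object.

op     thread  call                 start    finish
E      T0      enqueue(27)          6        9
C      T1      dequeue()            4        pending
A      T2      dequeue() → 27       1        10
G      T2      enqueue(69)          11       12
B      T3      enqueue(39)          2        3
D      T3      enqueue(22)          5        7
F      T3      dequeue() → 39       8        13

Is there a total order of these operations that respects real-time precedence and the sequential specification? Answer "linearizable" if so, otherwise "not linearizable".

linearizable

one valid linearization: B, D, E, F, C, A, G
1. B enqueue(39), leaving queue <39>
2. D enqueue(22), leaving queue <39,22>
3. E enqueue(27), leaving queue <39,22,27>
4. F dequeue() → 39, leaving queue <22,27>
5. C dequeue() (pending, included), leaving queue <27>
6. A dequeue() → 27, leaving queue <>
7. G enqueue(69), leaving queue <69>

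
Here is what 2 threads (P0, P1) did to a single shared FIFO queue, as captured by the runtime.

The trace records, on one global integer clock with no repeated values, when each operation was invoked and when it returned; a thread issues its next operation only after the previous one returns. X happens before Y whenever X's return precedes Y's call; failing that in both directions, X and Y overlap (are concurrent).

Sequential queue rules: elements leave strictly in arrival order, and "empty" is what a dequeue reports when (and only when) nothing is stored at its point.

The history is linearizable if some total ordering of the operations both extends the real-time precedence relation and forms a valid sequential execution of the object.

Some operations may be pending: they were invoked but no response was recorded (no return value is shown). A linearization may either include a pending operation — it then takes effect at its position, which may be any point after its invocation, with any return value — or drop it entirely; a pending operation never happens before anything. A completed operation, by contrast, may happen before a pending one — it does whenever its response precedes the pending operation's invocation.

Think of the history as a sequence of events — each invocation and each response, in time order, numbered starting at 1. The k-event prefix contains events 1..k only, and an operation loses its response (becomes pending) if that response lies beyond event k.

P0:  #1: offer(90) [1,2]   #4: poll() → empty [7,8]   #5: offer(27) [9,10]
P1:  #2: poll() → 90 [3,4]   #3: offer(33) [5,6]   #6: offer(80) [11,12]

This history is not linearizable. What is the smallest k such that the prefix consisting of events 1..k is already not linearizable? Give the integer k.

events 1..7 are still linearizable — one witness is #1, #2, #3:
after step 1 (#1 offer(90)): queue <90>
after step 2 (#2 poll() → 90): queue <>
after step 3 (#3 offer(33)): queue <33>
event 8 — #4's response, time 8 — after it, nothing linearizes
for example #1, #2, #3, #4 fails at step 4: #4 poll() → empty is not legal there

8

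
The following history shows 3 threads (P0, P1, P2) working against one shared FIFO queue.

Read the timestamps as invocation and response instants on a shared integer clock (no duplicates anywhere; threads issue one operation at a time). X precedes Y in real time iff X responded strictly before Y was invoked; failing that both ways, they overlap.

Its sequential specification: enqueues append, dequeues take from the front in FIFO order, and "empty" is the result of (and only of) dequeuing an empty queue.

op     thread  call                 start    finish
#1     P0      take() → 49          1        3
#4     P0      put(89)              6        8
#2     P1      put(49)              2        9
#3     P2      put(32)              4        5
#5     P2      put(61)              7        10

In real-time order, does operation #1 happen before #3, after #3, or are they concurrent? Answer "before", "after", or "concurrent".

#1 spans [1,3], #3 spans [4,5]
resp(#1)=3 < inv(#3)=4

before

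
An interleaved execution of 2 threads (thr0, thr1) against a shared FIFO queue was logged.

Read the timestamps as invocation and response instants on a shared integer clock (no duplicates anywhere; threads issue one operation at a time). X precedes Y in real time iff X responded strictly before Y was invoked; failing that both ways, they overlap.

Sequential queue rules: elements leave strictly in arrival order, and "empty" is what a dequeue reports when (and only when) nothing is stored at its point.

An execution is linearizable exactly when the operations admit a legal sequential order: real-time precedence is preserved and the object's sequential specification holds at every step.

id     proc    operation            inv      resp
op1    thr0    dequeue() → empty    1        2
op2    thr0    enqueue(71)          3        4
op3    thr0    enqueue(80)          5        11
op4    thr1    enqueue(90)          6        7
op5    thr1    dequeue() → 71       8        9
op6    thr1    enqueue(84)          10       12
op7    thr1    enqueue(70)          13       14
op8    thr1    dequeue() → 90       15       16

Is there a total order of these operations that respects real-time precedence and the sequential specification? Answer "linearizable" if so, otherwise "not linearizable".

one valid linearization: op1, op2, op4, op3, op5, op6, op7, op8
after step 1 (op1 dequeue() → empty): queue <>
after step 2 (op2 enqueue(71)): queue <71>
after step 3 (op4 enqueue(90)): queue <71,90>
after step 4 (op3 enqueue(80)): queue <71,90,80>
after step 5 (op5 dequeue() → 71): queue <90,80>
after step 6 (op6 enqueue(84)): queue <90,80,84>
after step 7 (op7 enqueue(70)): queue <90,80,84,70>
after step 8 (op8 dequeue() → 90): queue <80,84,70>

linearizable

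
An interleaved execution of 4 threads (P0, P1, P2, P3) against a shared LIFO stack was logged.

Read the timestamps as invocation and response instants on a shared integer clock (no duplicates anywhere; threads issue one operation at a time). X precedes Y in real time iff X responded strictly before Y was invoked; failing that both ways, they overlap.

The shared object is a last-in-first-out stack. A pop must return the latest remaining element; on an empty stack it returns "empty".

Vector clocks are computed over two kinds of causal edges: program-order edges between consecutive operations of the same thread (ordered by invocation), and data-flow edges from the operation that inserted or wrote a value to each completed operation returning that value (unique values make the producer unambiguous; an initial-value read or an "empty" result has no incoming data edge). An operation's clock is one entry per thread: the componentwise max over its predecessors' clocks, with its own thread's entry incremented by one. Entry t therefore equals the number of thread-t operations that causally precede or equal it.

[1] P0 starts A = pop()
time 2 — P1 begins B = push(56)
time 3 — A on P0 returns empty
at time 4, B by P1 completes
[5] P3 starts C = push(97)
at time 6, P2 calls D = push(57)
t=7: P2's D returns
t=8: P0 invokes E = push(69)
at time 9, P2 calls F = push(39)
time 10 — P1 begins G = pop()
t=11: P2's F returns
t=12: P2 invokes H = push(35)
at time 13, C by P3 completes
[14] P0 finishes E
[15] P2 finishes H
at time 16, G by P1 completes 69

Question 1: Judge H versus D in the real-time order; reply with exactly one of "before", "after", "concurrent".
Answer: after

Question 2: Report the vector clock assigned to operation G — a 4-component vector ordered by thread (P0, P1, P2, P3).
Answer: (2, 2, 0, 0)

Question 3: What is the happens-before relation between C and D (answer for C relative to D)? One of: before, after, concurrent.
Answer: concurrent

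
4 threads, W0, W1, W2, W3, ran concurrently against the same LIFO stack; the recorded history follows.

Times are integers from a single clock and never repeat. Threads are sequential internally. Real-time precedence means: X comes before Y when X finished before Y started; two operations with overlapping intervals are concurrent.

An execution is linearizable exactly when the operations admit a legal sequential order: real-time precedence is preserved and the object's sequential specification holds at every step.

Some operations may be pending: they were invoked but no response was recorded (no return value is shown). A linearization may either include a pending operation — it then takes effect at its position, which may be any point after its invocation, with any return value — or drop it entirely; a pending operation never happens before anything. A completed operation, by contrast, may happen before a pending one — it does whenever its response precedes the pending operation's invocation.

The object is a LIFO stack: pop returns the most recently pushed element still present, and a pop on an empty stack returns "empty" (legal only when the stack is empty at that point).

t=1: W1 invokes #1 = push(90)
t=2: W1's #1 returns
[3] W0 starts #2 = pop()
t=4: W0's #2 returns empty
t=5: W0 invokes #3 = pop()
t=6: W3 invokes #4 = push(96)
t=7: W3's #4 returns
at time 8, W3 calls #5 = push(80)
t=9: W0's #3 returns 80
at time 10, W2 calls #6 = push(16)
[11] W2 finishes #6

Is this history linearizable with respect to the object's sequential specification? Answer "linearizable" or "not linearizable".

not linearizable

through event 3 a valid linearization exists; event 4 (#2 responding at time 4) ends that
the completed operations (2 total) allow one real-time order; the LIFO stack replay rejects it
for example #1, #2 fails at step 2: #2 pop() → empty is not legal there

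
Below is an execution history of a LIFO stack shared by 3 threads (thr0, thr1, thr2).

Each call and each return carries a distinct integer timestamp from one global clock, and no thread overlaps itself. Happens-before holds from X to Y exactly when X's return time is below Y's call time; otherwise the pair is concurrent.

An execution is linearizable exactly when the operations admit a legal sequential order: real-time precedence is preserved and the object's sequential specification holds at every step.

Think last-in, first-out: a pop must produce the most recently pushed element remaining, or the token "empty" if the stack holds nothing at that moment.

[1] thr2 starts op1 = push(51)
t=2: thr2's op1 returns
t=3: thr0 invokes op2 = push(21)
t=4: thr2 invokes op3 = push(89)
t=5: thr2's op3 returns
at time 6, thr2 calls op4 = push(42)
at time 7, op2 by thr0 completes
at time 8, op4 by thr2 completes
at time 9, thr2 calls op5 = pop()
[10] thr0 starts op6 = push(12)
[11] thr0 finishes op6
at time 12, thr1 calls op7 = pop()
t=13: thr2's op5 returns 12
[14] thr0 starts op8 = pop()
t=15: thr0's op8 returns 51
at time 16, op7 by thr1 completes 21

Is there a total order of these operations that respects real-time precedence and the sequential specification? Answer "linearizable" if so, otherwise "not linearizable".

prefix check: 1..14 passes, 1..15 fails once op8's time-15 response joins
6 orders of the 7 completed LIFO stack ops respect real time; none is legal
including or dropping the 1 pending operation (op7) in any combination fails
for example op1, op2, op3, op4, op5, op6, op8 (pending dropped) fails at step 5: op5 pop() → 12 is not legal there
for example op1, op2, op3, op4, op6, op5, op8 (pending dropped) fails at step 7: op8 pop() → 51 is not legal there

not linearizable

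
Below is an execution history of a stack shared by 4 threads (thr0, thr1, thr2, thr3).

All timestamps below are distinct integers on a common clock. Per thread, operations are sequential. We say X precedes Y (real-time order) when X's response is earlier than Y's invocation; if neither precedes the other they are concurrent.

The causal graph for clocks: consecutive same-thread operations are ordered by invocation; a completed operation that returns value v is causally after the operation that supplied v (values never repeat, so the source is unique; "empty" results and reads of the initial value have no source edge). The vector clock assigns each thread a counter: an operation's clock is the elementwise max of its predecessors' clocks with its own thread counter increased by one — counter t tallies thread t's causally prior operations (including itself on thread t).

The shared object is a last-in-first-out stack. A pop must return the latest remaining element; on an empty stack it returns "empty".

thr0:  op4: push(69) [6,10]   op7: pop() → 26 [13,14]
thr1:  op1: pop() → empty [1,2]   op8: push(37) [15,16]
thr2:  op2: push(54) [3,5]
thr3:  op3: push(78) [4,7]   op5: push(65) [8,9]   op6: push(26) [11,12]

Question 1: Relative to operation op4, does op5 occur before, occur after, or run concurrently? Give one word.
Answer: concurrent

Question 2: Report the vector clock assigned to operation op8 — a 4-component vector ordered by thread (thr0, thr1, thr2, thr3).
Answer: (0, 2, 0, 0)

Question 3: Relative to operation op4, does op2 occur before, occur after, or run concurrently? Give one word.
Answer: before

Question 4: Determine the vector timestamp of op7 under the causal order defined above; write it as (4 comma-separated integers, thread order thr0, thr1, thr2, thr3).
Answer: (2, 0, 0, 3)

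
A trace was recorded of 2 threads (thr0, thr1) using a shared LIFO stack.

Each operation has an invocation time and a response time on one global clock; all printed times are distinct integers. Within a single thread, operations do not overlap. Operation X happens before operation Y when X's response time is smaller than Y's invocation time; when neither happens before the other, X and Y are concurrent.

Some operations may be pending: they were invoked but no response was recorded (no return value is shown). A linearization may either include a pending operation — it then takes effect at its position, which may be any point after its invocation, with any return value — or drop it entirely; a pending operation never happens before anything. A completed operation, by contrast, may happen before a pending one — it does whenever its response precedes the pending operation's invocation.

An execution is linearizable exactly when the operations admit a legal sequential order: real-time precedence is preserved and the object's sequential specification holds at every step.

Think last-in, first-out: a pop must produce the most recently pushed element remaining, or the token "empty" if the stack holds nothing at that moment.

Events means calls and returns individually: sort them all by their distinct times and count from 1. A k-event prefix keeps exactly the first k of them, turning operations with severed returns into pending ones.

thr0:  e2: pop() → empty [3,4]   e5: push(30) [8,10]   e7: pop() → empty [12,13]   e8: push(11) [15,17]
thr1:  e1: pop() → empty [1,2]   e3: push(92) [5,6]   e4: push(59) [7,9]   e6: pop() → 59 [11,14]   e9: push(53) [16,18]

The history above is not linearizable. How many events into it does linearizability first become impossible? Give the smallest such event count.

a valid linearization of events 1..12 exists, for instance e1, e2, e3, e4, e5:
after step 1 (e1 pop() → empty): stack <>
after step 2 (e2 pop() → empty): stack <>
after step 3 (e3 push(92)): stack <92>
after step 4 (e4 push(59)): stack <92,59>
after step 5 (e5 push(30)): stack <92,59,30>
adding event 13 (e7 responds at 13) leaves no legal real-time order
no escape via the 1 pending operation (e6): every completion choice fails
for example e1, e2, e3, e4, e5, e7 (pending dropped) fails at step 6: e7 pop() → empty is not legal there
for example e1, e2, e3, e5, e4, e7 (pending dropped) fails at step 6: e7 pop() → empty is not legal there

13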